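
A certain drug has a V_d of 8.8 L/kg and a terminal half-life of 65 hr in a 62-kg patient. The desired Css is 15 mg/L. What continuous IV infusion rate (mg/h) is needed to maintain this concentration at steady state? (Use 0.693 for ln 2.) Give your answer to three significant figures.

87.3 mg/h

Total Vd = 8.8 × 62 = 545.6 L
CL = ln 2 · Vd / t½ = 0.693 × 545.6 / 65 = 5.817 L/h
Infusion rate = CL × Css = 5.817 × 15 = 87.26 mg/h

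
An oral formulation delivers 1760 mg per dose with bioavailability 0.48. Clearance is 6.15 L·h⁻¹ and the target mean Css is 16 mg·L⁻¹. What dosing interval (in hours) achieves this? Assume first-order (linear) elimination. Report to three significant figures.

8.59 h

F·D/τ = CL·Css → τ = F·D / (CL·Css).
τ = 0.48 × 1760 / (6.15 × 16) = 8.585 h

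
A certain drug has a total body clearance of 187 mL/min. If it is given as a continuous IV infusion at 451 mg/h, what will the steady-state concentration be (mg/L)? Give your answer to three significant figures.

40.2 mg/L

CL = 187 mL/min × 60/1000 = 11.22 L/h
Css = rate / CL = 451 / 11.22 = 40.20 mg/L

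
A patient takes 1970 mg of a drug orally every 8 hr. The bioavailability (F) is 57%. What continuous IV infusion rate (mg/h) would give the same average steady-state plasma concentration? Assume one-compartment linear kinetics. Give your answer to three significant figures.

Equivalent systemic input: infusion rate = F·D/τ.
Rate = 0.57 × 1970 / 8 = 140.4 mg/h

140 mg/h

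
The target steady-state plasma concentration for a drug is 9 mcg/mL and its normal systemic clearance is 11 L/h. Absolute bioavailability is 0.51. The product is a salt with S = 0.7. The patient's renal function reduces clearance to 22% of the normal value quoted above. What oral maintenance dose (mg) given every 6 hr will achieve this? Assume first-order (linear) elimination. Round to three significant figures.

Patient clearance = 0.22 × 11.00 = 2.420 L/h
D = CL × Css × τ / F / S = 2.420 × 9 × 6 / 0.51 / 0.7 = 366.1 mg

366 mg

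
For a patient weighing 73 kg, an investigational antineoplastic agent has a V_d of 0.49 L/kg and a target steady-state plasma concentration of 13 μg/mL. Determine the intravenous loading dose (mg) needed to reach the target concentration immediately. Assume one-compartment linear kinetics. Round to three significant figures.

465 mg

Vd(total) = 73 kg × 0.49 L/kg = 35.77 L
The loading dose fills Vd to the target concentration.
LD = Vd × C = 35.77 × 13.00 = 465.0 mg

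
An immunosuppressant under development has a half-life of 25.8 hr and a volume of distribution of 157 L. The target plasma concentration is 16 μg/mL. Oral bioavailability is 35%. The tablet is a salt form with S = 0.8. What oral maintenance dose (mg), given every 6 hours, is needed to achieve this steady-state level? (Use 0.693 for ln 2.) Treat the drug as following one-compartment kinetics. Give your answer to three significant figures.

CL = 0.693 × Vd / t½ = 0.693 × 157.0 / 25.8 = 4.217 L/h
D = CL × Css × τ / F / S = 4.217 × 16 × 6 / 0.35 / 0.8 = 1446 mg

1450 mg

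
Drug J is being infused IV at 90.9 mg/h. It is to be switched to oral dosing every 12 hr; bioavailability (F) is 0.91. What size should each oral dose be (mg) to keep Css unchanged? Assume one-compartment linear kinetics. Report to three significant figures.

To maintain the same Css, the systemic dosing rate must be unchanged: F·D/τ = infusion rate.
D = rate × τ / F = 90.9 × 12 / 0.91 = 1199 mg

1200 mg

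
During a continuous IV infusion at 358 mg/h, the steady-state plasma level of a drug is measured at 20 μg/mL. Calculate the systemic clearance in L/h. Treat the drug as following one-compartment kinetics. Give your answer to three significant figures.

17.9 L/h

At steady state, infusion rate = CL × Css, so CL = rate / Css.
CL = 358 / 20 = 17.90 L/h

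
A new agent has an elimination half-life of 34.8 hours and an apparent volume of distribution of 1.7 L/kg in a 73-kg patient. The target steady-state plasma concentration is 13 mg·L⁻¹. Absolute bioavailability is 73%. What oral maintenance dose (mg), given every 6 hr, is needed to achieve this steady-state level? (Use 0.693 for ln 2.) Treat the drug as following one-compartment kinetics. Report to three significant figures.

Total Vd = 1.7 × 73 = 124.1 L
k = 0.693/34.8 = 0.01991 h⁻¹, so CL = k·Vd = 0.01991 × 124.1 = 2.471 L/h
D = CL × Css × τ / F = 2.471 × 13 × 6 / 0.73 = 264.0 mg

264 mg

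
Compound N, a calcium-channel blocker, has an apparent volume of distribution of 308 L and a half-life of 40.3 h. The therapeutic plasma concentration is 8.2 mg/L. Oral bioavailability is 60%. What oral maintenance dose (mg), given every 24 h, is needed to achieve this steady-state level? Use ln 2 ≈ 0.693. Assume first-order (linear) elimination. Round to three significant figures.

1740 mg

k = 0.693/40.3 = 0.01720 h⁻¹, so CL = k·Vd = 0.01720 × 308.0 = 5.298 L/h
D = CL × Css × τ / F = 5.298 × 8.2 × 24 / 0.6 = 1738 mg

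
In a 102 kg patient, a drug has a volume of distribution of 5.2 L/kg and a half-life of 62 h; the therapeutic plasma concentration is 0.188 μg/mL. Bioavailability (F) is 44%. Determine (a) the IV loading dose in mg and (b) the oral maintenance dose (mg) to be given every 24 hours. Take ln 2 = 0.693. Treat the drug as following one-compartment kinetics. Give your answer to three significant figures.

Total Vd = 5.2 × 102 = 530.4 L
LD = Vd × C = 530.4 × 0.188 = 99.72 mg
CL = 0.693 × Vd / t½ = 0.693 × 530.4 / 62 = 5.929 L/h
D = CL × Css × τ / F = 5.929 × 0.188 × 24 / 0.44 = 60.80 mg

(a) 99.7 mg; (b) 60.8 mg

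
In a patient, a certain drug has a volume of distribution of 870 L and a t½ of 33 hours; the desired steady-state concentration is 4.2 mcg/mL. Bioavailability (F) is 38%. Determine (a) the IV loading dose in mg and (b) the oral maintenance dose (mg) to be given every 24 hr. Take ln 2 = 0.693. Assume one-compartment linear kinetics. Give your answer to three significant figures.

LD = Vd × C = 870.0 × 4.2 = 3654 mg
CL = 0.693 × Vd / t½ = 0.693 × 870.0 / 33 = 18.27 L/h
D = CL × Css × τ / F = 18.27 × 4.2 × 24 / 0.38 = 4846 mg

(a) 3650 mg; (b) 4850 mg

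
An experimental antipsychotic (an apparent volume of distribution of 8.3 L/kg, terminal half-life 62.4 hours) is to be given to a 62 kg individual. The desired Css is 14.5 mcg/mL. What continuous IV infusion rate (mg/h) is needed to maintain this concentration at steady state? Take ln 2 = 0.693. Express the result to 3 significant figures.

Total Vd = 8.3 × 62 = 514.6 L
k = 0.693/62.4 = 0.01111 h⁻¹, so CL = k·Vd = 0.01111 × 514.6 = 5.717 L/h
Infusion rate = CL × Css = 5.717 × 14.5 = 82.90 mg/h

82.9 mg/h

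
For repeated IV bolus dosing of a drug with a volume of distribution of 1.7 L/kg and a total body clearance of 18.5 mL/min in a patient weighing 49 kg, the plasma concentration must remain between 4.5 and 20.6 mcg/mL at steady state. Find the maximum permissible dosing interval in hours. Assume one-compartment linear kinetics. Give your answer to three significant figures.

114 h

Vd(total) = 49 kg × 1.7 L/kg = 83.30 L
Convert clearance: 18.5 mL/min × 60 min/h ÷ 1000 mL/L = 1.110 L/h
k = CL / Vd = 1.110 / 83.30 = 0.01333 h⁻¹
Between IV bolus doses, concentration decays as C = C₀·e^(−kτ), so C_peak/C_trough = e^(kτ).
τ_max = ln(C_peak/C_trough) / k = ln(20.6/4.5) / 0.01333 = 1.521 / 0.01333 = 114.1 h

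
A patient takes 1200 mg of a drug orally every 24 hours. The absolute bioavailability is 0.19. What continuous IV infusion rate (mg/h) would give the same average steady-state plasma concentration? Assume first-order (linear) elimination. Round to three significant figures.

9.50 mg/h

Equivalent systemic input: infusion rate = F·D/τ.
Rate = 0.19 × 1200 / 24 = 9.500 mg/h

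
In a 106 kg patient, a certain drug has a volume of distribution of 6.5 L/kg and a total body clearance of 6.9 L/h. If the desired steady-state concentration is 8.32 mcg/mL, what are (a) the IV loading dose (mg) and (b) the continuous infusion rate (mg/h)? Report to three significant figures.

(a) 5730 mg; (b) 57.4 mg/h

Vd(total) = 106 kg × 6.5 L/kg = 689.0 L
LD = Vd · C_target = 689.0 × 8.32 = 5732 mg
Maintenance infusion rate = CL × Css = 6.900 × 8.32 = 57.41 mg/h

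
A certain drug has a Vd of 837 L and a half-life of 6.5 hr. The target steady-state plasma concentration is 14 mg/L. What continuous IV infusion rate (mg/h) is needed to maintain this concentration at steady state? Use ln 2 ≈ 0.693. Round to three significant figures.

CL = ln 2 · Vd / t½ = 0.693 × 837.0 / 6.5 = 89.24 L/h
Infusion rate = CL × Css = 89.24 × 14 = 1249 mg/h

1250 mg/h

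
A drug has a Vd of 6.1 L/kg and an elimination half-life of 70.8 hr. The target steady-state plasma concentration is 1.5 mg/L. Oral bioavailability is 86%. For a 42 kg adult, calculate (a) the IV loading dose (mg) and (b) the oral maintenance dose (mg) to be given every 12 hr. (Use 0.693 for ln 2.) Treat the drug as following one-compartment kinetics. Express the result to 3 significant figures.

Total Vd = 6.1 × 42 = 256.2 L
LD = Vd × C = 256.2 × 1.5 = 384.3 mg
CL = 0.693 × Vd / t½ = 0.693 × 256.2 / 70.8 = 2.508 L/h
D = CL × Css × τ / F = 2.508 × 1.5 × 12 / 0.86 = 52.49 mg

(a) 384 mg; (b) 52.5 mg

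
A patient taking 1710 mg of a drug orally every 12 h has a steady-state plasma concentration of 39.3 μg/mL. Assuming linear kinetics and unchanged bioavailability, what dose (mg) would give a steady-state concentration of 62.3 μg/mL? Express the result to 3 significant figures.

For first-order elimination, Css ∝ F·D/(CL·τ); F and CL are unchanged, so Css ∝ D/τ.
D₂ = D₁ × (Css,target / Css,current) = 1710 × 62.3/39.3 = 2711 mg

2710 mg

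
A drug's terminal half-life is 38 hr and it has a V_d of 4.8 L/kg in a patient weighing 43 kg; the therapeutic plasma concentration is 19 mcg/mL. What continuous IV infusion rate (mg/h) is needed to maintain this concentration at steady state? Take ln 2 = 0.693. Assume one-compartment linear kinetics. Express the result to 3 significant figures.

71.5 mg/h

Total Vd = 4.8 × 43 = 206.4 L
CL = 0.693 × Vd / t½ = 0.693 × 206.4 / 38 = 3.764 L/h
Infusion rate = CL × Css = 3.764 × 19 = 71.52 mg/h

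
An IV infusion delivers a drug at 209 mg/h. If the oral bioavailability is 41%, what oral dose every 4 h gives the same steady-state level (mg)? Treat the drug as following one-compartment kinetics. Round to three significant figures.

To maintain the same Css, the systemic dosing rate must be unchanged: F·D/τ = infusion rate.
D = rate × τ / F = 209 × 4 / 0.41 = 2039 mg

2040 mg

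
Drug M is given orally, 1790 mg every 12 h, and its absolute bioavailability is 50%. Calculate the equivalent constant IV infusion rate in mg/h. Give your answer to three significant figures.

74.6 mg/h

Equivalent systemic input: infusion rate = F·D/τ.
Rate = 0.5 × 1790 / 12 = 74.58 mg/h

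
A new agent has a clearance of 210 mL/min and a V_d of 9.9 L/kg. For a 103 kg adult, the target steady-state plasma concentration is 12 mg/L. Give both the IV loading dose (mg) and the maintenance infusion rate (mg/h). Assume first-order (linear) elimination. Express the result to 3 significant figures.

(a) 12200 mg; (b) 151 mg/h

Vd = 9.9 L/kg × 103 kg = 1020 L
Loading dose = Vd × C = 1020 × 12 = 12240 mg
CL = 210 mL/min × 60/1000 = 12.60 L/h
Infusion rate = 12.60 L/h × 12 mg/L = 151.2 mg/h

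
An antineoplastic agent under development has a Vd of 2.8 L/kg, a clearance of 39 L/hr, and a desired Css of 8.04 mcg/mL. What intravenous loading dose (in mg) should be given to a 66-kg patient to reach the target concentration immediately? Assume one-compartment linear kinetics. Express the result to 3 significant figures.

Total Vd = 2.8 × 66 = 184.8 L
LD is governed by Vd — clearance does not enter the loading-dose calculation.
LD = Vd × C = 184.8 × 8.040 = 1486 mg

1490 mg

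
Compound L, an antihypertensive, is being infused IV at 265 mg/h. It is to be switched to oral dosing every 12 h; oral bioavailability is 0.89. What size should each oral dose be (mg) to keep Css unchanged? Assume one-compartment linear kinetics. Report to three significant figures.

To maintain the same Css, the systemic dosing rate must be unchanged: F·D/τ = infusion rate.
D = rate × τ / F = 265 × 12 / 0.89 = 3573 mg

3570 mg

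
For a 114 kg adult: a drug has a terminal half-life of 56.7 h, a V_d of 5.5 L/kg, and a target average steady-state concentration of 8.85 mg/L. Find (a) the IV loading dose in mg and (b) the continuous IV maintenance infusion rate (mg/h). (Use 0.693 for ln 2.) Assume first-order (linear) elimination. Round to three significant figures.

(a) 5550 mg; (b) 67.8 mg/h

Total Vd = 5.5 × 114 = 627.0 L
LD = Vd × C = 627.0 × 8.85 = 5549 mg
CL = 0.693 × Vd / t½ = 0.693 × 627.0 / 56.7 = 7.663 L/h
Infusion rate = CL × Css = 7.663 × 8.85 = 67.82 mg/h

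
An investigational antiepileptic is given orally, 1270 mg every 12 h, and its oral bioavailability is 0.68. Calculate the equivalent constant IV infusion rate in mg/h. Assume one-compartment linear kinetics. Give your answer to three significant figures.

72.0 mg/h

Equivalent systemic input: infusion rate = F·D/τ.
Rate = 0.68 × 1270 / 12 = 71.97 mg/h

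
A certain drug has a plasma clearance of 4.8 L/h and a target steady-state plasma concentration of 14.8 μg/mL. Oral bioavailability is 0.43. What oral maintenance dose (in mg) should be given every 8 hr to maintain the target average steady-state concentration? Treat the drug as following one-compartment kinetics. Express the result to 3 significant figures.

1320 mg

D = CL × Css × τ / F = 4.800 × 14.8 × 8 / 0.43 = 1322 mg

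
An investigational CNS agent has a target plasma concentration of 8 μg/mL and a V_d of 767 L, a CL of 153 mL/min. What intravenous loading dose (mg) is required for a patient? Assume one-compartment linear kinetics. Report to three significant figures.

LD = Vd × C = 767.0 × 8.000 = 6136 mg

6140 mg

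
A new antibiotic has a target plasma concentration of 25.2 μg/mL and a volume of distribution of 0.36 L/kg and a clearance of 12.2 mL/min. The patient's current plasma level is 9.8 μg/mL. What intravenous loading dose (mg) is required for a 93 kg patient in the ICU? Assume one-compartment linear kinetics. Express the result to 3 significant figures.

Total Vd = 0.36 × 93 = 33.48 L
Concentration deficit ΔC = 25.2 − 9.8 = 15.40 mg/L
LD = Vd × ΔC = 33.48 × 15.40 = 515.6 mg

516 mg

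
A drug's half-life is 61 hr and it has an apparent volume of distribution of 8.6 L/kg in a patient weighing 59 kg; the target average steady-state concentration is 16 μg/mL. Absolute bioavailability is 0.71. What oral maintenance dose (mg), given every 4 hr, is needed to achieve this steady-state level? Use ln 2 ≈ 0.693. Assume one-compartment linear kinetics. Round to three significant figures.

520 mg

Vd = 8.6 L/kg × 59 kg = 507.4 L
CL = 0.693 × Vd / t½ = 0.693 × 507.4 / 61 = 5.764 L/h
D = CL × Css × τ / F = 5.764 × 16 × 4 / 0.71 = 519.6 mg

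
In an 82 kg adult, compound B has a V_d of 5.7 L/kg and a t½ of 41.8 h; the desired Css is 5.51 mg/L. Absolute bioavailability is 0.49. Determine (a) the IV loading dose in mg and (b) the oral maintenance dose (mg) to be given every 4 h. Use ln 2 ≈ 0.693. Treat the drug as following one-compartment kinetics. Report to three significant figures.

(a) 2580 mg; (b) 349 mg

Total Vd = 5.7 × 82 = 467.4 L
LD = Vd × C = 467.4 × 5.51 = 2575 mg
CL = 0.693 × Vd / t½ = 0.693 × 467.4 / 41.8 = 7.749 L/h
D = CL × Css × τ / F = 7.749 × 5.51 × 4 / 0.49 = 348.5 mg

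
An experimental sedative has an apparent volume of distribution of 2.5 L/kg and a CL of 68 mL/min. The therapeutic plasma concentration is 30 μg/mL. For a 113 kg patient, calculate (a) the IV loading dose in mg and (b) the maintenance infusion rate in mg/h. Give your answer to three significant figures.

(a) 8480 mg; (b) 122 mg/h

Vd = 2.5 L/kg × 113 kg = 282.5 L
Loading: fill Vd to C_target → 282.5 L × 30 mg/L = 8475 mg
CL = 68 mL/min = 68 × 0.06 = 4.080 L/h
Maintenance: replace elimination → rate = CL × Css = 4.080 × 30 = 122.4 mg/h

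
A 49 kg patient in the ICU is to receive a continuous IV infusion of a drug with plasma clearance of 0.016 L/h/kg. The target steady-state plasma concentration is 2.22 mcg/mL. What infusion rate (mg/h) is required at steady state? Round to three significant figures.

CL = 0.016 L/h/kg × 49 kg = 0.7840 L/h
R₀ = 0.7840 × 2.22 = 1.740 mg/h

1.74 mg/h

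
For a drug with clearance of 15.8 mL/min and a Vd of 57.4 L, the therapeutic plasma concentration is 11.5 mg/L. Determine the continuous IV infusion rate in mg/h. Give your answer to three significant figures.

CL = 15.8 mL/min × 60/1000 = 0.9480 L/h
R₀ = 0.9480 × 11.5 = 10.90 mg/h

10.9 mg/h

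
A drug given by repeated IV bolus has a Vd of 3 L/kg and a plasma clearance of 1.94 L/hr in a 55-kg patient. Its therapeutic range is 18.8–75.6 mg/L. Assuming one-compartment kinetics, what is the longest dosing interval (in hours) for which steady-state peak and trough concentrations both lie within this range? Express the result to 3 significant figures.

Vd = 3 L/kg × 55 kg = 165.0 L
k = CL / Vd = 1.940 / 165.0 = 0.01176 h⁻¹
Between IV bolus doses, concentration decays as C = C₀·e^(−kτ), so C_peak/C_trough = e^(kτ).
τ_max = ln(C_peak/C_trough) / k = ln(75.6/18.8) / 0.01176 = 1.392 / 0.01176 = 118.4 h

118 h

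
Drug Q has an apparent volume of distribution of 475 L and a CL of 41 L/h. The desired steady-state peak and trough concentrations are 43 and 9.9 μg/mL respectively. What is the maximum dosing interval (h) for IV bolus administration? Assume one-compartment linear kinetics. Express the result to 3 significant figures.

k = CL / Vd = 41.00 / 475.0 = 0.08632 h⁻¹
Between IV bolus doses, concentration decays as C = C₀·e^(−kτ), so C_peak/C_trough = e^(kτ).
τ_max = ln(C_peak/C_trough) / k = ln(43/9.9) / 0.08632 = 1.469 / 0.08632 = 17.02 h

17.0 h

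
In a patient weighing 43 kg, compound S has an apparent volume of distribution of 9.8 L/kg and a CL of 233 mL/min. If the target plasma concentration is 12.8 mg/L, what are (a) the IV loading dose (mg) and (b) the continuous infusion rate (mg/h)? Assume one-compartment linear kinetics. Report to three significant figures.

(a) 5390 mg; (b) 179 mg/h

Vd(total) = 43 kg × 9.8 L/kg = 421.4 L
Loading: fill Vd to C_target → 421.4 L × 12.8 mg/L = 5394 mg
Convert clearance: 233 mL/min × 60 min/h ÷ 1000 mL/L = 13.98 L/h
Infusion rate = 13.98 L/h × 12.8 mg/L = 178.9 mg/h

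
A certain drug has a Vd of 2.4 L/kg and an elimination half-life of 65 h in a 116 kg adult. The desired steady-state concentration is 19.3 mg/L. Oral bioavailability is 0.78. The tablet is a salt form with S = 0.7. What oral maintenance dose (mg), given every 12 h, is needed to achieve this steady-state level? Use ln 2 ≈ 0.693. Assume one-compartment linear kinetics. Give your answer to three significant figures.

1260 mg

Total Vd = 2.4 × 116 = 278.4 L
CL = ln 2 · Vd / t½ = 0.693 × 278.4 / 65 = 2.968 L/h
D = CL × Css × τ / F / S = 2.968 × 19.3 × 12 / 0.78 / 0.7 = 1259 mg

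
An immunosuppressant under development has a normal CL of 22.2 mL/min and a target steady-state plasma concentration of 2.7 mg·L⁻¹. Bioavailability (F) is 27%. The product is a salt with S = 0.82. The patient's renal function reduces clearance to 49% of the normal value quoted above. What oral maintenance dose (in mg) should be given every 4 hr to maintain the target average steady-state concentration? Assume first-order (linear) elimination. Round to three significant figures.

31.8 mg

CL = 22.2 mL/min × 60/1000 = 1.332 L/h
Patient clearance = 0.49 × 1.332 = 0.6527 L/h
D = CL × Css × τ / F / S = 0.6527 × 2.7 × 4 / 0.27 / 0.82 = 31.84 mg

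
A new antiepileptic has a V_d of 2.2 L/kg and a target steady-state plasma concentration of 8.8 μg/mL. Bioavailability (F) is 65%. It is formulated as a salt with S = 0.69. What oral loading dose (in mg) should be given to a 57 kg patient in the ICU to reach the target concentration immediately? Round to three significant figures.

2460 mg

Total Vd = 2.2 × 57 = 125.4 L
LD = Vd × C / F / S = 125.4 × 8.800 / 0.65 / 0.69 = 2460 mg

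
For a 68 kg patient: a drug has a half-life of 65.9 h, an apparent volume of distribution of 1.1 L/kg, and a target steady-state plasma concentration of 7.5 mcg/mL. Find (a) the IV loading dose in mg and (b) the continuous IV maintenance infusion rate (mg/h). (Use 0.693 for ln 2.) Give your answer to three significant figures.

(a) 561 mg; (b) 5.90 mg/h

Vd = 1.1 L/kg × 68 kg = 74.80 L
LD = Vd × C = 74.80 × 7.5 = 561.0 mg
CL = 0.693 × Vd / t½ = 0.693 × 74.80 / 65.9 = 0.7866 L/h
Infusion rate = CL × Css = 0.7866 × 7.5 = 5.900 mg/h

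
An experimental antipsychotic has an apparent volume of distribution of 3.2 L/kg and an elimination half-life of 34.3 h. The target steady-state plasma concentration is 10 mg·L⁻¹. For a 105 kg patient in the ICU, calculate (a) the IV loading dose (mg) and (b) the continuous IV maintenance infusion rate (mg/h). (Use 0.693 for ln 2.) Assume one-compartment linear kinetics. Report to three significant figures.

Vd = 3.2 L/kg × 105 kg = 336.0 L
LD = Vd × C = 336.0 × 10 = 3360 mg
CL = 0.693 × Vd / t½ = 0.693 × 336.0 / 34.3 = 6.789 L/h
Infusion rate = CL × Css = 6.789 × 10 = 67.89 mg/h

(a) 3360 mg; (b) 67.9 mg/h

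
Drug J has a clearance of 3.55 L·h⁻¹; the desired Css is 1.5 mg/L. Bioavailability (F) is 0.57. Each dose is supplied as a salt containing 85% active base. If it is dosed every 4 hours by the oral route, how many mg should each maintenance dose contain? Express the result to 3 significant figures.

44.0 mg

D = CL × Css × τ / F / S = 3.550 × 1.5 × 4 / 0.57 / 0.85 = 43.96 mg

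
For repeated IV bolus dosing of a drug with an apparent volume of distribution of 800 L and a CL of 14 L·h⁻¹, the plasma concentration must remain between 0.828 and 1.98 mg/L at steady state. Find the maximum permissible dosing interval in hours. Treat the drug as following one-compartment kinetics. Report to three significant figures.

49.8 h

k = CL / Vd = 14.00 / 800.0 = 0.01750 h⁻¹
Between IV bolus doses, concentration decays as C = C₀·e^(−kτ), so C_peak/C_trough = e^(kτ).
τ_max = ln(C_peak/C_trough) / k = ln(1.98/0.828) / 0.01750 = 0.8718 / 0.01750 = 49.82 h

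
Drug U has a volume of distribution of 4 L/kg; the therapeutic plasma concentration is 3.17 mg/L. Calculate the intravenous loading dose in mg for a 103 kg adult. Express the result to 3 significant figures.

1310 mg

Vd = 4 L/kg × 103 kg = 412.0 L
The loading dose fills Vd to the target concentration.
LD = Vd × C = 412.0 × 3.170 = 1306 mg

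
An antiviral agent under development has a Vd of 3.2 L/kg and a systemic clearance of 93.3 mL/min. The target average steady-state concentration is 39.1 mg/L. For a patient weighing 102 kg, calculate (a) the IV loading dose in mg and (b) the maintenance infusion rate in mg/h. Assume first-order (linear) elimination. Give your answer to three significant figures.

Vd = 3.2 L/kg × 102 kg = 326.4 L
Loading: fill Vd to C_target → 326.4 L × 39.1 mg/L = 12760 mg
CL = 93.3 mL/min = 93.3 × 0.06 = 5.598 L/h
Infusion rate = 5.598 L/h × 39.1 mg/L = 218.9 mg/h

(a) 12800 mg; (b) 219 mg/h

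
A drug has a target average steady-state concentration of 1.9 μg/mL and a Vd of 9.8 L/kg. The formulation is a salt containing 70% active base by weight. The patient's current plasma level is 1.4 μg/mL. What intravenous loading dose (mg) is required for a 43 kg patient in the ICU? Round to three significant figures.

301 mg

Total Vd = 9.8 × 43 = 421.4 L
Concentration deficit ΔC = 1.9 − 1.4 = 0.5000 mg/L
LD = Vd × ΔC / S = 421.4 × 0.5000 / 0.7 = 301.0 mg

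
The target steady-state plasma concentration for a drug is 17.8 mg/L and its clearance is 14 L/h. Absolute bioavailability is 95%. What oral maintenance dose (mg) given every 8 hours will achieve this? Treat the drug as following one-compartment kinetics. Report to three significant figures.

2100 mg

D = CL × Css × τ / F = 14.00 × 17.8 × 8 / 0.95 = 2099 mg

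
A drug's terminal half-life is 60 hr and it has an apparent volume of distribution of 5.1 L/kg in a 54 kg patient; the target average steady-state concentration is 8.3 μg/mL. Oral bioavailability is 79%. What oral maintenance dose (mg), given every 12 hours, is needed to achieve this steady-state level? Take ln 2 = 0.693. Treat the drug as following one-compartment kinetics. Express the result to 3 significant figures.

Vd(total) = 54 kg × 5.1 L/kg = 275.4 L
CL = ln 2 · Vd / t½ = 0.693 × 275.4 / 60 = 3.181 L/h
D = CL × Css × τ / F = 3.181 × 8.3 × 12 / 0.79 = 401.0 mg

401 mg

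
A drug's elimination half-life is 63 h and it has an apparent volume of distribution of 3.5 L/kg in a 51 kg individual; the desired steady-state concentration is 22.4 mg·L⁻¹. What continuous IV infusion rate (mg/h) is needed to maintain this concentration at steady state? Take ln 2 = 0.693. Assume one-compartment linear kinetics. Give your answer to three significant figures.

Total Vd = 3.5 × 51 = 178.5 L
CL = ln 2 · Vd / t½ = 0.693 × 178.5 / 63 = 1.964 L/h
Infusion rate = CL × Css = 1.964 × 22.4 = 43.99 mg/h

44.0 mg/h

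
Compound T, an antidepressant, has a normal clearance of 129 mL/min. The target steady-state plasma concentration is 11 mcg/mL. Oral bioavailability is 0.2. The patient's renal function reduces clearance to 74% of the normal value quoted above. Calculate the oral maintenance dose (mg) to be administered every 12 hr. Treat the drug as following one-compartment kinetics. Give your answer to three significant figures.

CL = 129 mL/min = 129 × 0.06 = 7.740 L/h
Patient clearance = 0.74 × 7.740 = 5.728 L/h
D = CL × Css × τ / F = 5.728 × 11 × 12 / 0.2 = 3780 mg

3780 mg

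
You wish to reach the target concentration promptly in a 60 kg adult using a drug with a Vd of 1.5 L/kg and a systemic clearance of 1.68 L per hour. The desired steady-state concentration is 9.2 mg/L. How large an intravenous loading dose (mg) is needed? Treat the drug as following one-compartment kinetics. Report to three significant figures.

Vd(total) = 60 kg × 1.5 L/kg = 90.00 L
LD = Vd × C = 90.00 × 9.200 = 828.0 mg

828 mg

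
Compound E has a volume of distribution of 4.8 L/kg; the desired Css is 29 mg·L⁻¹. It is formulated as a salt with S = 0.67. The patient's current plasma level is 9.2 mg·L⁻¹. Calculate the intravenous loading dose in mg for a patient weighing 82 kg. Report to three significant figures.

Vd = 4.8 L/kg × 82 kg = 393.6 L
Concentration deficit ΔC = 29 − 9.2 = 19.80 mg/L
LD = Vd × ΔC / S = 393.6 × 19.80 / 0.67 = 11630 mg

11600 mg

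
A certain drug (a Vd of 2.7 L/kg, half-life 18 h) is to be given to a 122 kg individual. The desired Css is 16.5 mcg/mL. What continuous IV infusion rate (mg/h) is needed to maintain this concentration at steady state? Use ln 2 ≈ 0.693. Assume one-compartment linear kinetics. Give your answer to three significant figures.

209 mg/h

Vd(total) = 122 kg × 2.7 L/kg = 329.4 L
CL = 0.693 × Vd / t½ = 0.693 × 329.4 / 18 = 12.68 L/h
Infusion rate = CL × Css = 12.68 × 16.5 = 209.2 mg/h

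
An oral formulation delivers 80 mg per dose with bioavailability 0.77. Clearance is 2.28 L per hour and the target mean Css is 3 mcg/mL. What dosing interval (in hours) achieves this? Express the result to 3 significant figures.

F·D/τ = CL·Css → τ = F·D / (CL·Css).
τ = 0.77 × 80 / (2.28 × 3) = 9.006 h

9.01 h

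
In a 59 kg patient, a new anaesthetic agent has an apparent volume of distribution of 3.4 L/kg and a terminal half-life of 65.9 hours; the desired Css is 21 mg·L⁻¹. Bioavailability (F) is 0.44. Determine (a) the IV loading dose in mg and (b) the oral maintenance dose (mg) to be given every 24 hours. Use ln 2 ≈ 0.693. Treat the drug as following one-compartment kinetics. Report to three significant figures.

(a) 4210 mg; (b) 2420 mg

Total Vd = 3.4 × 59 = 200.6 L
LD = Vd × C = 200.6 × 21 = 4213 mg
CL = 0.693 × Vd / t½ = 0.693 × 200.6 / 65.9 = 2.109 L/h
D = CL × Css × τ / F = 2.109 × 21 × 24 / 0.44 = 2416 mg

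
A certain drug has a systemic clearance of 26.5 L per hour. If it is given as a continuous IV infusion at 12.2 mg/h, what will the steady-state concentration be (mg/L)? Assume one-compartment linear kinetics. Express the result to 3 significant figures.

0.460 mg/L

Css = rate / CL = 12.2 / 26.50 = 0.4604 mg/L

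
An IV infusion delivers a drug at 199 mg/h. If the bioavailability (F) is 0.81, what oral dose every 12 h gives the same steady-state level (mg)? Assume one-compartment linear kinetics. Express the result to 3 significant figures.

To maintain the same Css, the systemic dosing rate must be unchanged: F·D/τ = infusion rate.
D = rate × τ / F = 199 × 12 / 0.81 = 2948 mg

2950 mg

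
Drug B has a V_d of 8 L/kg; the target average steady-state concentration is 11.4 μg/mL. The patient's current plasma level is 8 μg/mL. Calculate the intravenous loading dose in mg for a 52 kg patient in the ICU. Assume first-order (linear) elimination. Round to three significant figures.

1410 mg

Vd(total) = 52 kg × 8 L/kg = 416.0 L
Concentration deficit ΔC = 11.4 − 8 = 3.400 mg/L
LD = Vd × ΔC = 416.0 × 3.400 = 1414 mg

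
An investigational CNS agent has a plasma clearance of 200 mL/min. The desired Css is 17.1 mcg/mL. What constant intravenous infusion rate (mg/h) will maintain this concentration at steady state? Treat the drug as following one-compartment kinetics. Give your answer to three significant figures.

CL = 200 mL/min × 60/1000 = 12.00 L/h
At steady state, infusion rate equals elimination rate: rate in = CL × Css.
Rate = CL × Css = 12.00 × 17.1 = 205.2 mg/h

205 mg/h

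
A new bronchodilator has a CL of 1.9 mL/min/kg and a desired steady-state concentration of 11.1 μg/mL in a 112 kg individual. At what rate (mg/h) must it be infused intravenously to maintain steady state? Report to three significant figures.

142 mg/h

CL = 1.9 mL/min/kg × 112 kg = 212.8 mL/min = 212.8 × 60/1000 = 12.77 L/h
R₀ = 12.77 × 11.1 = 141.7 mg/h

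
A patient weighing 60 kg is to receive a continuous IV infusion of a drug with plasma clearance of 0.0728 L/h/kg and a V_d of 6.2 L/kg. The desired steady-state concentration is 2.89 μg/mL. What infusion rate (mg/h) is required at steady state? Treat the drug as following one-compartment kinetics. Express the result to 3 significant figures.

CL = 0.0728 L/h/kg × 60 kg = 4.368 L/h
Infusion rate = CL · Css = 4.368 L/h × 2.89 mg/L = 12.62 mg/h

12.6 mg/h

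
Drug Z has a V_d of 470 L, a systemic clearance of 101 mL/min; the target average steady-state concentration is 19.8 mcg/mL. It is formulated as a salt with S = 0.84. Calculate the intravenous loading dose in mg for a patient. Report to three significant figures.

11100 mg

LD = Vd × C / S = 470.0 × 19.80 / 0.84 = 11080 mg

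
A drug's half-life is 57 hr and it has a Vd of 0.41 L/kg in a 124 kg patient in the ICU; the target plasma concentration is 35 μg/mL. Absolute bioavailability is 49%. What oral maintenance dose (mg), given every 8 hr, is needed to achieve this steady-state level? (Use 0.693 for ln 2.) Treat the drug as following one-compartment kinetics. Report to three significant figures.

Vd(total) = 124 kg × 0.41 L/kg = 50.84 L
CL = ln 2 · Vd / t½ = 0.693 × 50.84 / 57 = 0.6181 L/h
D = CL × Css × τ / F = 0.6181 × 35 × 8 / 0.49 = 353.2 mg

353 mg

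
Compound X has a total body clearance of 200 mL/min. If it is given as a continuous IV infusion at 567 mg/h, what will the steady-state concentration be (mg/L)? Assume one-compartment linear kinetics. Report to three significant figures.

CL = 200 mL/min = 200 × 0.06 = 12.00 L/h
Css = rate / CL = 567 / 12.00 = 47.25 mg/L

47.3 mg/L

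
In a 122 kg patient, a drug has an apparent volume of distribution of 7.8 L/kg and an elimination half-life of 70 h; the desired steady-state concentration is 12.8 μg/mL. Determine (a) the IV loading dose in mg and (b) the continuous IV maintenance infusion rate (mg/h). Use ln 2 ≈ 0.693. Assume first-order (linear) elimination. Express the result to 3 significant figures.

Total Vd = 7.8 × 122 = 951.6 L
LD = Vd × C = 951.6 × 12.8 = 12180 mg
CL = 0.693 × Vd / t½ = 0.693 × 951.6 / 70 = 9.421 L/h
Infusion rate = CL × Css = 9.421 × 12.8 = 120.6 mg/h

(a) 12200 mg; (b) 121 mg/h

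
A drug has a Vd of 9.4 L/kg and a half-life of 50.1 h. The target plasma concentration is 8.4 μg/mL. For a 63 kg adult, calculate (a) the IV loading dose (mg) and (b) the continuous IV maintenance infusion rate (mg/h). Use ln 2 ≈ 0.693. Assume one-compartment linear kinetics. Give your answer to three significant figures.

Vd(total) = 63 kg × 9.4 L/kg = 592.2 L
LD = Vd × C = 592.2 × 8.4 = 4974 mg
CL = 0.693 × Vd / t½ = 0.693 × 592.2 / 50.1 = 8.192 L/h
Infusion rate = CL × Css = 8.192 × 8.4 = 68.81 mg/h

(a) 4970 mg; (b) 68.8 mg/h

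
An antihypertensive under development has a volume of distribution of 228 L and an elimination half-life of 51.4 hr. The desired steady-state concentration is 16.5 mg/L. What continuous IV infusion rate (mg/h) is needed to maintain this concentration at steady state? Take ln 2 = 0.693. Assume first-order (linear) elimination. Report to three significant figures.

k = 0.693/51.4 = 0.01348 h⁻¹, so CL = k·Vd = 0.01348 × 228.0 = 3.073 L/h
Infusion rate = CL × Css = 3.073 × 16.5 = 50.70 mg/h

50.7 mg/h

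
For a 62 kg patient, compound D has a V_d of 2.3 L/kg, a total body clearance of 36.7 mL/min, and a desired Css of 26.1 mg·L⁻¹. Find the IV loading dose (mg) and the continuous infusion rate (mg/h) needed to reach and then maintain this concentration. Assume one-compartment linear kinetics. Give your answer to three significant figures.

(a) 3720 mg; (b) 57.5 mg/h

Total Vd = 2.3 × 62 = 142.6 L
LD = Vd · C_target = 142.6 × 26.1 = 3722 mg
CL = 36.7 mL/min = 36.7 × 0.06 = 2.202 L/h
Maintenance: replace elimination → rate = CL × Css = 2.202 × 26.1 = 57.47 mg/h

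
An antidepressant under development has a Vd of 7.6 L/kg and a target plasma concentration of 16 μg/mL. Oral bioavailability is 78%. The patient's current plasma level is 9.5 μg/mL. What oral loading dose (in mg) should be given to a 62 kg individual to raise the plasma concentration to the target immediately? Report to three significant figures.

Total Vd = 7.6 × 62 = 471.2 L
The loading dose fills Vd to the target concentration.
Concentration deficit ΔC = 16 − 9.5 = 6.500 mg/L
LD = Vd × ΔC / F = 471.2 × 6.500 / 0.78 = 3927 mg

3930 mg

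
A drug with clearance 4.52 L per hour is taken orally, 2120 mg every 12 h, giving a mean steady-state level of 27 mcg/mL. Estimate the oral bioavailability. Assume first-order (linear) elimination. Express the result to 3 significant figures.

0.691

F·D/τ = CL·Css at steady state → F = CL·Css·τ / D.
F = 4.52 × 27 × 12 / 2120 = 0.691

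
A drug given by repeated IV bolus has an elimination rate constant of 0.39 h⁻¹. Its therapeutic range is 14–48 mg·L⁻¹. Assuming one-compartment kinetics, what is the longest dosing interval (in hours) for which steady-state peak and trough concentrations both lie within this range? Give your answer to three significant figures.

Between IV bolus doses, concentration decays as C = C₀·e^(−kτ), so C_peak/C_trough = e^(kτ).
τ_max = ln(C_peak/C_trough) / k = ln(48/14) / 0.3900 = 1.232 / 0.3900 = 3.159 h

3.16 h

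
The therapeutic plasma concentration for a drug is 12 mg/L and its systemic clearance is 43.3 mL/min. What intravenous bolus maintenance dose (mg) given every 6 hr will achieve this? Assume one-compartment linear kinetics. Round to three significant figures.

CL = 43.3 mL/min = 43.3 × 0.06 = 2.598 L/h
D = CL × Css × τ = 2.598 × 12 × 6 = 187.1 mg

187 mg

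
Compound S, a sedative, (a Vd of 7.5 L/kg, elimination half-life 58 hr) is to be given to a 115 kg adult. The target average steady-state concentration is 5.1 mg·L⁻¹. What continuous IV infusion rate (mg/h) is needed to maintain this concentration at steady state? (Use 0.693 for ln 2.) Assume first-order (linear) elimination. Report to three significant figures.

52.6 mg/h

Vd = 7.5 L/kg × 115 kg = 862.5 L
CL = ln 2 · Vd / t½ = 0.693 × 862.5 / 58 = 10.31 L/h
Infusion rate = CL × Css = 10.31 × 5.1 = 52.58 mg/h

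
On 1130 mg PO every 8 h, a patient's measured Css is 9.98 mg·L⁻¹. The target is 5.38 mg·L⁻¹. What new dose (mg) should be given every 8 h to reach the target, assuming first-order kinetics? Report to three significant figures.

609 mg

With linear kinetics, Css is proportional to dose rate (D/τ) at fixed clearance.
D₂ = D₁ × (Css,target / Css,current) = 1130 × 5.38/9.98 = 609.2 mg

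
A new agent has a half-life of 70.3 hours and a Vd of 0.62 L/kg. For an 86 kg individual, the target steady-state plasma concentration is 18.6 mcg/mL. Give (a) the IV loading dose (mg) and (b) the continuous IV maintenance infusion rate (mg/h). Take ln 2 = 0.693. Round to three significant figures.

Total Vd = 0.62 × 86 = 53.32 L
LD = Vd × C = 53.32 × 18.6 = 991.8 mg
CL = 0.693 × Vd / t½ = 0.693 × 53.32 / 70.3 = 0.5256 L/h
Infusion rate = CL × Css = 0.5256 × 18.6 = 9.776 mg/h

(a) 992 mg; (b) 9.78 mg/h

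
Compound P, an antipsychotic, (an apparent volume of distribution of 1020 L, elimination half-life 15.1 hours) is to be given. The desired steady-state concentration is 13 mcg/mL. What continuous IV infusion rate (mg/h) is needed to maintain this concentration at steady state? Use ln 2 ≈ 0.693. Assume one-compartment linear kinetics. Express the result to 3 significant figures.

609 mg/h

CL = 0.693 × Vd / t½ = 0.693 × 1020 / 15.1 = 46.81 L/h
Infusion rate = CL × Css = 46.81 × 13 = 608.5 mg/h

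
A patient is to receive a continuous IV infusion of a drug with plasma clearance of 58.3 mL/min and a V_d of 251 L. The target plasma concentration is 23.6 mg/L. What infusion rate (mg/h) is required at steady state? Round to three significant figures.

82.6 mg/h

Convert clearance: 58.3 mL/min × 60 min/h ÷ 1000 mL/L = 3.498 L/h
Maintenance depends on clearance, not Vd — rate in must match rate out.
Rate = CL × Css = 3.498 × 23.6 = 82.55 mg/h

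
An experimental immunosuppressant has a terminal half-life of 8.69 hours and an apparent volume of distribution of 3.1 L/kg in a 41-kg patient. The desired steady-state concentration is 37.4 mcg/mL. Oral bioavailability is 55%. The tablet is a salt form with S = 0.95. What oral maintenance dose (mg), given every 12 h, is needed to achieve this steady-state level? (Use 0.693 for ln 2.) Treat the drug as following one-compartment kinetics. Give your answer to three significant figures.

Total Vd = 3.1 × 41 = 127.1 L
k = 0.693/8.69 = 0.07975 h⁻¹, so CL = k·Vd = 0.07975 × 127.1 = 10.14 L/h
D = CL × Css × τ / F / S = 10.14 × 37.4 × 12 / 0.55 / 0.95 = 8710 mg

8710 mg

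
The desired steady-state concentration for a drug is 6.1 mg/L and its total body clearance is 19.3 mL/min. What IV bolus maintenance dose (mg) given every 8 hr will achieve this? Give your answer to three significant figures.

Convert clearance: 19.3 mL/min × 60 min/h ÷ 1000 mL/L = 1.158 L/h
D = CL × Css × τ = 1.158 × 6.1 × 8 = 56.51 mg

56.5 mg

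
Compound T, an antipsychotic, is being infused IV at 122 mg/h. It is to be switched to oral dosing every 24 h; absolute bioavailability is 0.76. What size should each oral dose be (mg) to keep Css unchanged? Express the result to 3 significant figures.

To maintain the same Css, the systemic dosing rate must be unchanged: F·D/τ = infusion rate.
D = rate × τ / F = 122 × 24 / 0.76 = 3853 mg

3850 mg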